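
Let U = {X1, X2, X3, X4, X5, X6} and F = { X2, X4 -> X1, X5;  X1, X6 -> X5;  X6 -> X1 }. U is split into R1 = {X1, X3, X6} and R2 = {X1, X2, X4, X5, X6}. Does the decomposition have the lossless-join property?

Common attributes: R1 ∩ R2 = {X1, X6}.
Closure of {X1, X6}: X1, X6 → X5 applies, adding X5. So (X1, X6)⁺ = {X1, X5, X6}.
The closure contains neither all of R1 = {X1, X3, X6} nor all of R2 = {X1, X2, X4, X5, X6}, so the common attributes are not a superkey of either fragment. The join is lossy.

No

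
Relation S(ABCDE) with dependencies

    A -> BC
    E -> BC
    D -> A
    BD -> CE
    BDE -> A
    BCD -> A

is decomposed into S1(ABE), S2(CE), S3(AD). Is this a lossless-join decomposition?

Chase test. Columns are ABCDE; row i has aⱼ where attribute j ∈ Si, else bᵢⱼ.
Initial tableau (one row per fragment):
  row 1: a1 a2 b13 b14 a5
  row 2: b21 b22 a3 b24 a5
  row 3: a1 b32 b33 a4 b35
Rows 1 and 3 agree on A; apply A→BC and equate their BC entries.
Rows 1 and 2 agree on E; apply E→BC and equate their BC entries.
No row becomes fully distinguished — the join is lossy.

No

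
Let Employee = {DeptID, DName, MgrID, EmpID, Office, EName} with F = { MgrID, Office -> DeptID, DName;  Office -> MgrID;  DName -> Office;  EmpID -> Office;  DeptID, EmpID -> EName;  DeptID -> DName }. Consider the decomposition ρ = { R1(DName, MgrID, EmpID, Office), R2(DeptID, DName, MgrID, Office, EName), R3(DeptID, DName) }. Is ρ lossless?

No

Chase test. Columns are DeptID, DName, MgrID, EmpID, Office, EName; row i has aⱼ where attribute j ∈ Ri, else bᵢⱼ.
Initial tableau (one row per fragment):
  row 1: b11 a2 a3 a4 a5 b16
  row 2: a1 a2 a3 b24 a5 a6
  row 3: a1 a2 b33 b34 b35 b36
Rows 1 and 2 agree on MgrID, Office; apply MgrID, Office→DeptID, DName and equate their DeptID, DName entries.
Rows 1 and 3 agree on DName; apply DName→Office and equate their Office entries.
Rows 1 and 3 agree on Office; apply Office→MgrID and equate their MgrID entries.
No row becomes fully distinguished — the join is lossy.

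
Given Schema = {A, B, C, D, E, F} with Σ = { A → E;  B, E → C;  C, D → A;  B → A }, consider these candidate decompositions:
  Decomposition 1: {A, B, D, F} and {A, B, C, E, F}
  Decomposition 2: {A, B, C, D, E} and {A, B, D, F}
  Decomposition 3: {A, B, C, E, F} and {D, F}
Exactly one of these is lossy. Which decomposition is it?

Decomposition 3

Decomposition 1: common = {A, B, F}, closure = {A, B, C, E, F} → lossless.
Decomposition 2: common = {A, B, D}, closure = {A, B, C, D, E} → lossless.
Decomposition 3: common = {F}, closure = {F} → lossy.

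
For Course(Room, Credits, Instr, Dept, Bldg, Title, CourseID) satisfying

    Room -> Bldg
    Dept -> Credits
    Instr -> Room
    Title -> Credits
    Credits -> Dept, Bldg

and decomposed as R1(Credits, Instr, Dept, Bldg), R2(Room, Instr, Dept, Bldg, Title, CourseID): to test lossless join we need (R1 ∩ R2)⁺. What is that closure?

R1 ∩ R2 = {Instr, Dept, Bldg}.
Dept → Credits applies, adding Credits
Instr → Room applies, adding Room
Closure: {Room, Credits, Instr, Dept, Bldg}.

Room, Credits, Instr, Dept, Bldg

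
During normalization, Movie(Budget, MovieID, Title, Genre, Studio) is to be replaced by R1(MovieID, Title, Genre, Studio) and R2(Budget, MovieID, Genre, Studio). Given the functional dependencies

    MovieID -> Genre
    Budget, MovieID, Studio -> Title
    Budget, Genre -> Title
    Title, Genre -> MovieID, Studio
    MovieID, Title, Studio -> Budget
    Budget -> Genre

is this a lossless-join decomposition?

No

Common attributes: R1 ∩ R2 = {MovieID, Genre, Studio}.
No dependency enlarges {MovieID, Genre, Studio}, so (MovieID, Genre, Studio)⁺ = {MovieID, Genre, Studio}.
The closure contains neither all of R1 = {MovieID, Title, Genre, Studio} nor all of R2 = {Budget, MovieID, Genre, Studio}, so the common attributes are not a superkey of either fragment. The join is lossy.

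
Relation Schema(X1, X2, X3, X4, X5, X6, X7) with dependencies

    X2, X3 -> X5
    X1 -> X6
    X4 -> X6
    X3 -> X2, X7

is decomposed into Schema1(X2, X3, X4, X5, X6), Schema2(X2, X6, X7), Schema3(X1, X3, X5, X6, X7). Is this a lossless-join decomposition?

Chase test. Columns are X1, X2, X3, X4, X5, X6, X7; row i has aⱼ where attribute j ∈ Schemai, else bᵢⱼ.
Initial tableau (one row per fragment):
  row 1: b11 a2 a3 a4 a5 a6 b17
  row 2: b21 a2 b23 b24 b25 a6 a7
  row 3: a1 b32 a3 b34 a5 a6 a7
Rows 1 and 3 agree on X3; apply X3→X2, X7 and equate their X2, X7 entries.
No row becomes fully distinguished — the join is lossy.

No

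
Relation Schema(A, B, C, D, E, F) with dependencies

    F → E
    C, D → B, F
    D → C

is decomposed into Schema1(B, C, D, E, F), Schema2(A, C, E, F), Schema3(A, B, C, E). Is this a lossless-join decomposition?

Chase test. Columns are A, B, C, D, E, F; row i has aⱼ where attribute j ∈ Schemai, else bᵢⱼ.
Initial tableau (one row per fragment):
  row 1: b11 a2 a3 a4 a5 a6
  row 2: a1 b22 a3 b24 a5 a6
  row 3: a1 a2 a3 b34 a5 b36
No row becomes fully distinguished — the join is lossy.

No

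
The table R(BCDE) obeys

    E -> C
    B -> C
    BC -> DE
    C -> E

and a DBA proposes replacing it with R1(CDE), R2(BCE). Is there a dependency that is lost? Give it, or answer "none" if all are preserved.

Check BC → DE: no single fragment contains all of {BCDE}, and the restricted closure of {BC} across the fragments never reaches {DE}.
E → C is preserved.
B → C is preserved.
C → E is preserved.

BC -> DE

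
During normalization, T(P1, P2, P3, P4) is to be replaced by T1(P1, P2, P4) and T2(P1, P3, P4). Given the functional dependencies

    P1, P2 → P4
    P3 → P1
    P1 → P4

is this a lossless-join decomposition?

No

Common attributes: T1 ∩ T2 = {P1, P4}.
No dependency enlarges {P1, P4}, so (P1, P4)⁺ = {P1, P4}.
The closure contains neither all of T1 = {P1, P2, P4} nor all of T2 = {P1, P3, P4}, so the common attributes are not a superkey of either fragment. The join is lossy.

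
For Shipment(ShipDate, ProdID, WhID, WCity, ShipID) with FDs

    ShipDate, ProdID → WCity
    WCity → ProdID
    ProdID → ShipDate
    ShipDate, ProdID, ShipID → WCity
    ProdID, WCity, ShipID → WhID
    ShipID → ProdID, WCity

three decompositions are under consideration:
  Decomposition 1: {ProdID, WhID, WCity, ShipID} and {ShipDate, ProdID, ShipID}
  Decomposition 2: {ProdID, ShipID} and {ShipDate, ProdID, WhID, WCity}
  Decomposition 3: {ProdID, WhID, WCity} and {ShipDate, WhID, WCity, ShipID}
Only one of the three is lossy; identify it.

Decomposition 2

Decomposition 1: common = {ProdID, ShipID}, closure = {ShipDate, ProdID, WhID, WCity, ShipID} → lossless.
Decomposition 2: common = {ProdID}, closure = {ShipDate, ProdID, WCity} → lossy.
Decomposition 3: common = {WhID, WCity}, closure = {ShipDate, ProdID, WhID, WCity} → lossless.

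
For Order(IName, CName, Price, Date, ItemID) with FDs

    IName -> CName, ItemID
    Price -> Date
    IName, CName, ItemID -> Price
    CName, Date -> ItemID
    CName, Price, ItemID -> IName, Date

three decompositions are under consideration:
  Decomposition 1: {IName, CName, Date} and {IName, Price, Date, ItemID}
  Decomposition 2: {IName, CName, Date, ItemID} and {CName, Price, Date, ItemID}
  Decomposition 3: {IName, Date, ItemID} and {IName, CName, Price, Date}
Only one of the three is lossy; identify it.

Decomposition 2

Decomposition 1: common = {IName, Date}, closure = {IName, CName, Price, Date, ItemID} → lossless.
Decomposition 2: common = {CName, Date, ItemID}, closure = {CName, Date, ItemID} → lossy.
Decomposition 3: common = {IName, Date}, closure = {IName, CName, Price, Date, ItemID} → lossless.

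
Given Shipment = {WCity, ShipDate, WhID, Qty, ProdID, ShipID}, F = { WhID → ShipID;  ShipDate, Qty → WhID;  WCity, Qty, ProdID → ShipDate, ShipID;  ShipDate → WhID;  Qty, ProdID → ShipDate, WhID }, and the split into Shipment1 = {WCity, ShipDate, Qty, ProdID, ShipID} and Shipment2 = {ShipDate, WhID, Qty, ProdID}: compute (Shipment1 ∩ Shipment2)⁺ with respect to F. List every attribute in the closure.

Shipment1 ∩ Shipment2 = {ShipDate, Qty, ProdID}.
ShipDate, Qty → WhID applies, adding WhID
WhID → ShipID applies, adding ShipID
Closure: {ShipDate, WhID, Qty, ProdID, ShipID}.

ShipDate, WhID, Qty, ProdID, ShipID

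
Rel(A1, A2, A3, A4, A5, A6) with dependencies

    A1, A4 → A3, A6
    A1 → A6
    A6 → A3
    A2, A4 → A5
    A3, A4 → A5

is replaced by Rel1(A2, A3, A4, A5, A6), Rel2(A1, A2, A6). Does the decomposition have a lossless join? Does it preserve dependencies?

Lossless test: (A2, A6)⁺ = {A2, A3, A6}, which is a superkey of neither fragment — lossy.
Dependency preservation: A1, A4 → A3, A6 is not contained in any single fragment, but the restricted closure of its left-hand side across the fragments still reaches the right-hand side; the remaining FDs each lie inside some fragment. All dependencies are preserved.

lossy but dependency-preserving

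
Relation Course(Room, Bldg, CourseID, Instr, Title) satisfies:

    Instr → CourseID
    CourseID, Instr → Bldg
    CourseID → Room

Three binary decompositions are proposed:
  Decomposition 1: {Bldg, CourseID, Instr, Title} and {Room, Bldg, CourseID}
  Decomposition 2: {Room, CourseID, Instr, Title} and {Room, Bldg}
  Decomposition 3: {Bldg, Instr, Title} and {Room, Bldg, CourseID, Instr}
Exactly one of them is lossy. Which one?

Decomposition 2

Decomposition 1: common = {Bldg, CourseID}, closure = {Room, Bldg, CourseID} → lossless.
Decomposition 2: common = {Room}, closure = {Room} → lossy.
Decomposition 3: common = {Bldg, Instr}, closure = {Room, Bldg, CourseID, Instr} → lossless.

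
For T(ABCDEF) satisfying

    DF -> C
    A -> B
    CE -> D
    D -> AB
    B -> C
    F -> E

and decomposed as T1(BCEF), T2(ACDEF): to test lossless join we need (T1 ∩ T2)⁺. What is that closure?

ABCDEF

T1 ∩ T2 = {CEF}.
CE → D applies, adding D
D → AB applies, adding AB
Closure: {ABCDEF}.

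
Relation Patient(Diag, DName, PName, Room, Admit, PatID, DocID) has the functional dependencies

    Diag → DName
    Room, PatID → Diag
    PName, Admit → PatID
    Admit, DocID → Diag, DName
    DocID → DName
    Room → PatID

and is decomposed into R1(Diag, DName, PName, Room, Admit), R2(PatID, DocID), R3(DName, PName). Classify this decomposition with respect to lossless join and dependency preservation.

Lossless test (chase): applying each FD to every pair of rows produces no changes in the tableau, so no row becomes fully distinguished — the join is lossy.
Dependency preservation: the restricted closure of {PName, Admit} across the fragments never reaches {PatID}, so PName, Admit → PatID cannot be enforced without a join — not preserved.

lossy and not dependency-preserving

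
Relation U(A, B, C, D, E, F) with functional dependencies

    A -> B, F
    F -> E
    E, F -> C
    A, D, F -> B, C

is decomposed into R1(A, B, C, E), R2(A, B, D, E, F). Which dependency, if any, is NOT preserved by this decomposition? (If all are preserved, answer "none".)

E, F -> C

Check E, F → C: no single fragment contains all of {C, E, F}, and the restricted closure of {E, F} across the fragments never reaches {C}.
A → B, F is preserved.
F → E is preserved.
A, D, F → B, C is preserved.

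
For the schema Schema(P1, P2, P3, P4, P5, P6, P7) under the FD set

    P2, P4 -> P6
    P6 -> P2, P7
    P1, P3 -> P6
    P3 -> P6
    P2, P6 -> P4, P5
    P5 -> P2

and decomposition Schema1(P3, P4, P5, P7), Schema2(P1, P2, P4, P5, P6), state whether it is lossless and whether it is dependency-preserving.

Lossless test: (P4, P5)⁺ = {P2, P4, P5, P6, P7}, which is a superkey of neither fragment — lossy.
Dependency preservation: P6 → P2, P7; P1, P3 → P6; P3 → P6 are not contained in any single fragment, but the restricted closure of each left-hand side across the fragments still reaches the right-hand side; the remaining FDs each lie inside some fragment. All dependencies are preserved.

lossy but dependency-preserving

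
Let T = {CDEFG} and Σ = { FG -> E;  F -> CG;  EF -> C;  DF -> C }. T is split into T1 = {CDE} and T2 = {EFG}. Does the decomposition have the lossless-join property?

No

Common attributes: T1 ∩ T2 = {E}.
No dependency enlarges {E}, so (E)⁺ = {E}.
The closure contains neither all of T1 = {CDE} nor all of T2 = {EFG}, so the common attributes are not a superkey of either fragment. The join is lossy.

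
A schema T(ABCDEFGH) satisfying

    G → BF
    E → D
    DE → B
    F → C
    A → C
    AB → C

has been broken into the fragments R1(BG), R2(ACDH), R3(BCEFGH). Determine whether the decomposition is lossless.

Chase test. Columns are ABCDEFGH; row i has aⱼ where attribute j ∈ Ri, else bᵢⱼ.
Initial tableau (one row per fragment):
  row 1: b11 a2 b13 b14 b15 b16 a7 b18
  row 2: a1 b22 a3 a4 b25 b26 b27 a8
  row 3: b31 a2 a3 b34 a5 a6 a7 a8
Rows 1 and 3 agree on G; apply G→BF and equate their BF entries.
Rows 1 and 3 agree on F; apply F→C and equate their C entries.
No row becomes fully distinguished — the join is lossy.

No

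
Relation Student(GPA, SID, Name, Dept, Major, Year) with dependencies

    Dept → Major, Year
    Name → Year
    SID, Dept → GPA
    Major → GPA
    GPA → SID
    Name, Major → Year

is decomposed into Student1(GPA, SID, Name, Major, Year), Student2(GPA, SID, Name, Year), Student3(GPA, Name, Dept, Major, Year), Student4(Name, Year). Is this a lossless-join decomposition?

Yes

Chase test. Columns are GPA, SID, Name, Dept, Major, Year; row i has aⱼ where attribute j ∈ Studenti, else bᵢⱼ.
Initial tableau (one row per fragment):
  row 1: a1 a2 a3 b14 a5 a6
  row 2: a1 a2 a3 b24 b25 a6
  row 3: a1 b32 a3 a4 a5 a6
  row 4: b41 b42 a3 b44 b45 a6
Rows 1 and 3 agree on GPA; apply GPA→SID and equate their SID entries.
Row 3 is now all distinguished symbols — the join is lossless.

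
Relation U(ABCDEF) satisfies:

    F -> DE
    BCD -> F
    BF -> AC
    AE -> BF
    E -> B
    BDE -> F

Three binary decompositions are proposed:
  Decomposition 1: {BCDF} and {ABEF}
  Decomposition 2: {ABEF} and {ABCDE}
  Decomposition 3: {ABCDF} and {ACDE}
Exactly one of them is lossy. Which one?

Decomposition 3

Decomposition 1: common = {BF}, closure = {ABCDEF} → lossless.
Decomposition 2: common = {ABE}, closure = {ABCDEF} → lossless.
Decomposition 3: common = {ACD}, closure = {ACD} → lossy.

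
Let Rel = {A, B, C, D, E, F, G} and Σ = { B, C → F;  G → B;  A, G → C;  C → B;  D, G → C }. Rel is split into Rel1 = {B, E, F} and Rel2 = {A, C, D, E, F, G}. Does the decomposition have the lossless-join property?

No

Common attributes: Rel1 ∩ Rel2 = {E, F}.
No dependency enlarges {E, F}, so (E, F)⁺ = {E, F}.
The closure contains neither all of Rel1 = {B, E, F} nor all of Rel2 = {A, C, D, E, F, G}, so the common attributes are not a superkey of either fragment. The join is lossy.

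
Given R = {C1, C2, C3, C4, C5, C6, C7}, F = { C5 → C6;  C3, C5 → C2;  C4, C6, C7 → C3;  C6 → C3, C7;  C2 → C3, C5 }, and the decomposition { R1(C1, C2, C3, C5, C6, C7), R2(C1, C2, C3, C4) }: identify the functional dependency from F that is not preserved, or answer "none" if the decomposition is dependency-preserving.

none

C5 → C6 lies within R1.
C3, C5 → C2 lies within R1.
C4, C6, C7 → C3: restricted closure across fragments reaches C3.
C6 → C3, C7 lies within R1.
C2 → C3, C5 lies within R1.
Every dependency is enforceable on the fragments, so the decomposition is dependency-preserving.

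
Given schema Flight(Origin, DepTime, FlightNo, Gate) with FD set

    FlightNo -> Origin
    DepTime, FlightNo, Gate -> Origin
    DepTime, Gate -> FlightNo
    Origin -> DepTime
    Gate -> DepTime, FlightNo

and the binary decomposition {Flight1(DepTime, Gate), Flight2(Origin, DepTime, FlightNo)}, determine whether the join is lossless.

Common attributes: Flight1 ∩ Flight2 = {DepTime}.
No dependency enlarges {DepTime}, so (DepTime)⁺ = {DepTime}.
The closure contains neither all of Flight1 = {DepTime, Gate} nor all of Flight2 = {Origin, DepTime, FlightNo}, so the common attributes are not a superkey of either fragment. The join is lossy.

No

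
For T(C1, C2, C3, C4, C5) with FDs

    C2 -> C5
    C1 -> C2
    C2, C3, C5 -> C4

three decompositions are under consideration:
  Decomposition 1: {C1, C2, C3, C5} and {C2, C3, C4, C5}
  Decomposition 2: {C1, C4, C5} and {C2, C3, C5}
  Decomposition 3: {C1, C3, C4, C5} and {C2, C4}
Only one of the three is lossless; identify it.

Decomposition 1: common = {C2, C3, C5}, closure = {C2, C3, C4, C5} → lossless.
Decomposition 2: common = {C5}, closure = {C5} → lossy.
Decomposition 3: common = {C4}, closure = {C4} → lossy.

Decomposition 1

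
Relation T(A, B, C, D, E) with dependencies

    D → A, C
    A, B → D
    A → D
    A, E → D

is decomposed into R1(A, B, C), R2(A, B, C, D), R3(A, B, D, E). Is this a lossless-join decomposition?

Chase test. Columns are A, B, C, D, E; row i has aⱼ where attribute j ∈ Ri, else bᵢⱼ.
Initial tableau (one row per fragment):
  row 1: a1 a2 a3 b14 b15
  row 2: a1 a2 a3 a4 b25
  row 3: a1 a2 b33 a4 a5
Rows 2 and 3 agree on D; apply D→A, C and equate their A, C entries.
Rows 1 and 2 agree on A, B; apply A, B→D and equate their D entries.
Row 3 is now all distinguished symbols — the join is lossless.

Yes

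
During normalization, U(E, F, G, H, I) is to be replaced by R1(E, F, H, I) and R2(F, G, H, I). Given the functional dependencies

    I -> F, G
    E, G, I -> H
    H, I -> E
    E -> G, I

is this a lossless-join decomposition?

Yes

Common attributes: R1 ∩ R2 = {F, H, I}.
Closure of {F, H, I}: I → F, G applies, adding G; H, I → E applies, adding E. So (F, H, I)⁺ = {E, F, G, H, I}.
This closure contains every attribute of R1, so R1 ∩ R2 → R1. The join is lossless.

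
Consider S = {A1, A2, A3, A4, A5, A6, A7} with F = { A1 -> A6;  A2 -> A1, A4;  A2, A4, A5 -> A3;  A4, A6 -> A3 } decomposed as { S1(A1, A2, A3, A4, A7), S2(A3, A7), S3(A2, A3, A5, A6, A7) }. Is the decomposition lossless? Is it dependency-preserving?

lossless but not dependency-preserving

Lossless test (chase): Rows 1 and 3 agree on A2; apply A2→A1, A4 and equate their A1, A4 entries. Rows 1 and 3 agree on A1; apply A1→A6 and equate their A6 entries. Row 3 is now all distinguished symbols — the join is lossless.
Dependency preservation: the restricted closure of {A1} across the fragments never reaches {A6}, so A1 → A6 cannot be enforced without a join — not preserved.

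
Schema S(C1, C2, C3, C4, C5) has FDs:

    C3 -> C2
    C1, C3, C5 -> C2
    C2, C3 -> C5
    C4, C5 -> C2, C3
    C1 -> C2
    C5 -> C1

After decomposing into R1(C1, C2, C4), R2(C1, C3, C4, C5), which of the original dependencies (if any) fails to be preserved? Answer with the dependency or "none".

C3 → C2: restricted closure across fragments reaches C2.
C1, C3, C5 → C2: restricted closure across fragments reaches C2.
C2, C3 → C5: restricted closure across fragments reaches C5.
C4, C5 → C2, C3: restricted closure across fragments reaches C2, C3.
C1 → C2 lies within R1.
C5 → C1 lies within R2.
Every dependency is enforceable on the fragments, so the decomposition is dependency-preserving.

none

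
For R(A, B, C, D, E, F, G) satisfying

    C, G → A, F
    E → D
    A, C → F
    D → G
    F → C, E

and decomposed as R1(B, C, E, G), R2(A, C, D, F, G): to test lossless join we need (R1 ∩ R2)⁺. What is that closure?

A, C, D, E, F, G

R1 ∩ R2 = {C, G}.
C, G → A, F applies, adding A, F
F → C, E applies, adding E
E → D applies, adding D
Closure: {A, C, D, E, F, G}.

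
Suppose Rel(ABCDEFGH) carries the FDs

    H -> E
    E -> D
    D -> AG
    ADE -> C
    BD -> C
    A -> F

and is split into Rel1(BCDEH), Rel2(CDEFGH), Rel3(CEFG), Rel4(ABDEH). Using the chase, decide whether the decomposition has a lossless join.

Chase test. Columns are ABCDEFGH; row i has aⱼ where attribute j ∈ Reli, else bᵢⱼ.
Initial tableau (one row per fragment):
  row 1: b11 a2 a3 a4 a5 b16 b17 a8
  row 2: b21 b22 a3 a4 a5 a6 a7 a8
  row 3: b31 b32 a3 b34 a5 a6 a7 b38
  row 4: a1 a2 b43 a4 a5 b46 b47 a8
Rows 1 and 3 agree on E; apply E→D and equate their D entries.
Rows 1 and 2 agree on D; apply D→AG and equate their AG entries.
Rows 1 and 3 agree on D; apply D→AG and equate their AG entries.
Rows 1 and 4 agree on D; apply D→AG and equate their AG entries.
Rows 1 and 4 agree on ADE; apply ADE→C and equate their C entries.
Rows 1 and 2 agree on A; apply A→F and equate their F entries.
Rows 1 and 4 agree on A; apply A→F and equate their F entries.
Row 1 is now all distinguished symbols — the join is lossless.

Yes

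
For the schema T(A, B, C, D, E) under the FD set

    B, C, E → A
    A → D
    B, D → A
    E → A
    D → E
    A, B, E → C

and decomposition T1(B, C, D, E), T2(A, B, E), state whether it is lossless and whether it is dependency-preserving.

Lossless test: (B, E)⁺ = {A, B, C, D, E}, which contains all of one fragment — lossless.
Dependency preservation: B, C, E → A; A → D; B, D → A; A, B, E → C are not contained in any single fragment, but the restricted closure of each left-hand side across the fragments still reaches the right-hand side; the remaining FDs each lie inside some fragment. All dependencies are preserved.

lossless and dependency-preserving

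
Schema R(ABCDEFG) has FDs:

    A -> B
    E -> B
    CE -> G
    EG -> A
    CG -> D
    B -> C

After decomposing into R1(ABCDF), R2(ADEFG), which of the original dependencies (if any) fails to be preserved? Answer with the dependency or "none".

Check CG → D: no single fragment contains all of {CDG}, and the restricted closure of {CG} across the fragments never reaches {D}.
A → B is preserved.
E → B is preserved.
CE → G is preserved.
EG → A is preserved.
B → C is preserved.

CG -> D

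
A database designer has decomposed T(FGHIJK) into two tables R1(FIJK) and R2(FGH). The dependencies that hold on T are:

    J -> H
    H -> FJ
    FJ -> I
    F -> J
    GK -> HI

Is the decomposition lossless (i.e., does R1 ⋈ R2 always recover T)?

Common attributes: R1 ∩ R2 = {F}.
Closure of {F}: F → J applies, adding J; J → H applies, adding H; FJ → I applies, adding I. So (F)⁺ = {FHIJ}.
The closure contains neither all of R1 = {FIJK} nor all of R2 = {FGH}, so the common attributes are not a superkey of either fragment. The join is lossy.

No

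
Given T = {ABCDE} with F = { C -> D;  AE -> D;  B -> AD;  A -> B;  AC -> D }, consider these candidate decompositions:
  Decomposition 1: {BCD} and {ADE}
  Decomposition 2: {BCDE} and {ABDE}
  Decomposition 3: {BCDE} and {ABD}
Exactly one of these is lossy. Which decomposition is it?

Decomposition 1

Decomposition 1: common = {D}, closure = {D} → lossy.
Decomposition 2: common = {BDE}, closure = {ABDE} → lossless.
Decomposition 3: common = {BD}, closure = {ABD} → lossless.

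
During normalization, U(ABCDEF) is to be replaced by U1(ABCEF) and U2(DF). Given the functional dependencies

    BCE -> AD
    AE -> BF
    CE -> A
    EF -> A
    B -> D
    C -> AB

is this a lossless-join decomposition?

No

Common attributes: U1 ∩ U2 = {F}.
No dependency enlarges {F}, so (F)⁺ = {F}.
The closure contains neither all of U1 = {ABCEF} nor all of U2 = {DF}, so the common attributes are not a superkey of either fragment. The join is lossy.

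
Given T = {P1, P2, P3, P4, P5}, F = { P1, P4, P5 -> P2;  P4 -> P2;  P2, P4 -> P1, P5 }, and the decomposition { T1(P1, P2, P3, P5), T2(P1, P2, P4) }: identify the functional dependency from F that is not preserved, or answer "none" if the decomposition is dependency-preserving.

Check P2, P4 → P1, P5: no single fragment contains all of {P1, P2, P4, P5}, and the restricted closure of {P2, P4} across the fragments never reaches {P1, P5}.
P1, P4, P5 → P2 is preserved.
P4 → P2 is preserved.

P2, P4 -> P1, P5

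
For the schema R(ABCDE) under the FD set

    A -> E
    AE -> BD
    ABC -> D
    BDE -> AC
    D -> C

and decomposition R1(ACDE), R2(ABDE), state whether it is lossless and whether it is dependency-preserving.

Lossless test: (ADE)⁺ = {ABCDE}, which contains all of one fragment — lossless.
Dependency preservation: ABC → D; BDE → AC are not contained in any single fragment, but the restricted closure of each left-hand side across the fragments still reaches the right-hand side; the remaining FDs each lie inside some fragment. All dependencies are preserved.

lossless and dependency-preserving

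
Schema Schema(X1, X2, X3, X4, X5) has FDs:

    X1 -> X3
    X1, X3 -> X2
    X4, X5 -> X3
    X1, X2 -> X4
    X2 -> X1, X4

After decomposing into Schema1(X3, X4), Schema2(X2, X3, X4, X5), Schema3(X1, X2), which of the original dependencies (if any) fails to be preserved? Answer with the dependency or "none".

none

X1 → X3: restricted closure across fragments reaches X3.
X1, X3 → X2: restricted closure across fragments reaches X2.
X4, X5 → X3 lies within Schema2.
X1, X2 → X4: restricted closure across fragments reaches X4.
X2 → X1, X4: restricted closure across fragments reaches X1, X4.
Every dependency is enforceable on the fragments, so the decomposition is dependency-preserving.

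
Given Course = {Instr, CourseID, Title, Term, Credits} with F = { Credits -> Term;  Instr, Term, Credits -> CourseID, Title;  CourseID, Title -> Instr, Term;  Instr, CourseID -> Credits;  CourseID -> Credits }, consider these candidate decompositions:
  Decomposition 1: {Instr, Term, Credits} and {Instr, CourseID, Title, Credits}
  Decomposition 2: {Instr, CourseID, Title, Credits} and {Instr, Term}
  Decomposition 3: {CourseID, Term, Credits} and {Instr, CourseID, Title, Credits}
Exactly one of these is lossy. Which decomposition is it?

Decomposition 1: common = {Instr, Credits}, closure = {Instr, CourseID, Title, Term, Credits} → lossless.
Decomposition 2: common = {Instr}, closure = {Instr} → lossy.
Decomposition 3: common = {CourseID, Credits}, closure = {CourseID, Term, Credits} → lossless.

Decomposition 2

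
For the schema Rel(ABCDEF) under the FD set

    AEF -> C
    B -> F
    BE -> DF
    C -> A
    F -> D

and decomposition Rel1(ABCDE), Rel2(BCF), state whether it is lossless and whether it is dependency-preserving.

lossless but not dependency-preserving

Lossless test: (BC)⁺ = {ABCDF}, which contains all of one fragment — lossless.
Dependency preservation: the restricted closure of {AEF} across the fragments never reaches {C}, so AEF → C cannot be enforced without a join — not preserved.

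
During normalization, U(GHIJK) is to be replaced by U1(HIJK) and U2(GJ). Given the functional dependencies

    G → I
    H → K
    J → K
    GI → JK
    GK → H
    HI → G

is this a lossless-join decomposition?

Common attributes: U1 ∩ U2 = {J}.
Closure of {J}: J → K applies, adding K. So (J)⁺ = {JK}.
The closure contains neither all of U1 = {HIJK} nor all of U2 = {GJ}, so the common attributes are not a superkey of either fragment. The join is lossy.

No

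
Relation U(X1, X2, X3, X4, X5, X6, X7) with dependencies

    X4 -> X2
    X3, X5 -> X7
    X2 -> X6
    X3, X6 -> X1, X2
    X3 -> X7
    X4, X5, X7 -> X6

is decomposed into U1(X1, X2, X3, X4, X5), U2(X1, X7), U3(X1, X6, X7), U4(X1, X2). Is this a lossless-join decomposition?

Chase test. Columns are X1, X2, X3, X4, X5, X6, X7; row i has aⱼ where attribute j ∈ Ui, else bᵢⱼ.
Initial tableau (one row per fragment):
  row 1: a1 a2 a3 a4 a5 b16 b17
  row 2: a1 b22 b23 b24 b25 b26 a7
  row 3: a1 b32 b33 b34 b35 a6 a7
  row 4: a1 a2 b43 b44 b45 b46 b47
Rows 1 and 4 agree on X2; apply X2→X6 and equate their X6 entries.
No row becomes fully distinguished — the join is lossy.

No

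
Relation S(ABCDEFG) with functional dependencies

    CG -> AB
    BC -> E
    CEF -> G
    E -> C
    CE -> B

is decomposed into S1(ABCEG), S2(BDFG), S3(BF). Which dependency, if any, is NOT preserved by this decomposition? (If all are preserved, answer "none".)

Check CEF → G: no single fragment contains all of {CEFG}, and the restricted closure of {CEF} across the fragments never reaches {G}.
CG → AB is preserved.
BC → E is preserved.
E → C is preserved.
CE → B is preserved.

CEF -> G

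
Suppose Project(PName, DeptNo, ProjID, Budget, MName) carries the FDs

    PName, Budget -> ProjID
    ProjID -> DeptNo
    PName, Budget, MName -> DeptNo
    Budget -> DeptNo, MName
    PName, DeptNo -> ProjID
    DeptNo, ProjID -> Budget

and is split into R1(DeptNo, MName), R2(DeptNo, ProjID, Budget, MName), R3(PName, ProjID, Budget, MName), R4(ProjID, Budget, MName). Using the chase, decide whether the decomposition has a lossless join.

Yes

Chase test. Columns are PName, DeptNo, ProjID, Budget, MName; row i has aⱼ where attribute j ∈ Ri, else bᵢⱼ.
Initial tableau (one row per fragment):
  row 1: b11 a2 b13 b14 a5
  row 2: b21 a2 a3 a4 a5
  row 3: a1 b32 a3 a4 a5
  row 4: b41 b42 a3 a4 a5
Rows 2 and 3 agree on ProjID; apply ProjID→DeptNo and equate their DeptNo entries.
Rows 2 and 4 agree on ProjID; apply ProjID→DeptNo and equate their DeptNo entries.
Row 3 is now all distinguished symbols — the join is lossless.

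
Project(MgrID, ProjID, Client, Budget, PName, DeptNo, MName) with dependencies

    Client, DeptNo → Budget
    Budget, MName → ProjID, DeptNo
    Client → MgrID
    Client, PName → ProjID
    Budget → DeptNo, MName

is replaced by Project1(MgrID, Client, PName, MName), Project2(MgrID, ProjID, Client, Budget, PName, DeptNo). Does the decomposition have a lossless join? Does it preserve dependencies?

lossy and not dependency-preserving

Lossless test: (MgrID, Client, PName)⁺ = {MgrID, ProjID, Client, PName}, which is a superkey of neither fragment — lossy.
Dependency preservation: the restricted closure of {Budget} across the fragments never reaches {DeptNo, MName}, so Budget → DeptNo, MName cannot be enforced without a join — not preserved.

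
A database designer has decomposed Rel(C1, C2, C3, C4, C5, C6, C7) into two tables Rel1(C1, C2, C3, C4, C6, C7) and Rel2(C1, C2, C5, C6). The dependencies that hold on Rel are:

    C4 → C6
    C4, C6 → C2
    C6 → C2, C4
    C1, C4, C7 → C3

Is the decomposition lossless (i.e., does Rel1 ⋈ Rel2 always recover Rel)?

No

Common attributes: Rel1 ∩ Rel2 = {C1, C2, C6}.
Closure of {C1, C2, C6}: C6 → C2, C4 applies, adding C4. So (C1, C2, C6)⁺ = {C1, C2, C4, C6}.
The closure contains neither all of Rel1 = {C1, C2, C3, C4, C6, C7} nor all of Rel2 = {C1, C2, C5, C6}, so the common attributes are not a superkey of either fragment. The join is lossy.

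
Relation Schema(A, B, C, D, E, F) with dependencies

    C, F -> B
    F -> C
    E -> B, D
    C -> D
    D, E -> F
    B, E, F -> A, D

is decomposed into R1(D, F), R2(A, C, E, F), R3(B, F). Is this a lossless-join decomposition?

Chase test. Columns are A, B, C, D, E, F; row i has aⱼ where attribute j ∈ Ri, else bᵢⱼ.
Initial tableau (one row per fragment):
  row 1: b11 b12 b13 a4 b15 a6
  row 2: a1 b22 a3 b24 a5 a6
  row 3: b31 a2 b33 b34 b35 a6
Rows 1 and 2 agree on F; apply F→C and equate their C entries.
Rows 1 and 3 agree on F; apply F→C and equate their C entries.
Rows 1 and 2 agree on C; apply C→D and equate their D entries.
Rows 1 and 3 agree on C; apply C→D and equate their D entries.
Rows 1 and 2 agree on C, F; apply C, F→B and equate their B entries.
Rows 1 and 3 agree on C, F; apply C, F→B and equate their B entries.
Row 2 is now all distinguished symbols — the join is lossless.

Yes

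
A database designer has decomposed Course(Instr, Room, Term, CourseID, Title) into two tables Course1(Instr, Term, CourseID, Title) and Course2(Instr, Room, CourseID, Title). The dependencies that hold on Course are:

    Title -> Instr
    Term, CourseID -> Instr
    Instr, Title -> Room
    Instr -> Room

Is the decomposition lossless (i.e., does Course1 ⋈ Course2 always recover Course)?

Yes

Common attributes: Course1 ∩ Course2 = {Instr, CourseID, Title}.
Closure of {Instr, CourseID, Title}: Instr, Title → Room applies, adding Room. So (Instr, CourseID, Title)⁺ = {Instr, Room, CourseID, Title}.
This closure contains every attribute of Course2, so Course1 ∩ Course2 → Course2. The join is lossless.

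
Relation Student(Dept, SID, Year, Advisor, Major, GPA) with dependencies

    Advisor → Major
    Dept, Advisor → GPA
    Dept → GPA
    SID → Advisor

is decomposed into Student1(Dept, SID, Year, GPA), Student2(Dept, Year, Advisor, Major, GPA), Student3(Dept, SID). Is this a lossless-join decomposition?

No

Chase test. Columns are Dept, SID, Year, Advisor, Major, GPA; row i has aⱼ where attribute j ∈ Studenti, else bᵢⱼ.
Initial tableau (one row per fragment):
  row 1: a1 a2 a3 b14 b15 a6
  row 2: a1 b22 a3 a4 a5 a6
  row 3: a1 a2 b33 b34 b35 b36
Rows 1 and 3 agree on Dept; apply Dept→GPA and equate their GPA entries.
Rows 1 and 3 agree on SID; apply SID→Advisor and equate their Advisor entries.
Rows 1 and 3 agree on Advisor; apply Advisor→Major and equate their Major entries.
No row becomes fully distinguished — the join is lossy.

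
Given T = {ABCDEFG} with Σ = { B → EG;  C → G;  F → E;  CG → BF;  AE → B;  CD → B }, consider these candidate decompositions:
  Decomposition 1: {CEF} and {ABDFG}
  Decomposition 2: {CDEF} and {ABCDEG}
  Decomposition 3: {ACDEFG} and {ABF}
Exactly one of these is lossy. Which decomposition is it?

Decomposition 1

Decomposition 1: common = {F}, closure = {EF} → lossy.
Decomposition 2: common = {CDE}, closure = {BCDEFG} → lossless.
Decomposition 3: common = {AF}, closure = {ABEFG} → lossless.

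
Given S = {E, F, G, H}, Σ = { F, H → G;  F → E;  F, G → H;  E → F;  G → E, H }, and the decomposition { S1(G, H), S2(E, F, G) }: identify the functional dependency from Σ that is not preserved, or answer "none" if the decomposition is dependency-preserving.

Check F, H → G: no single fragment contains all of {F, G, H}, and the restricted closure of {F, H} across the fragments never reaches {G}.
F → E is preserved.
F, G → H is preserved.
E → F is preserved.
G → E, H is preserved.

F, H → G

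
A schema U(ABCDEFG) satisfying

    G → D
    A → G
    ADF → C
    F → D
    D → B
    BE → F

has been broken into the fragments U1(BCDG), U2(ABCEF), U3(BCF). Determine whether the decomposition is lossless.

No

Chase test. Columns are ABCDEFG; row i has aⱼ where attribute j ∈ Ui, else bᵢⱼ.
Initial tableau (one row per fragment):
  row 1: b11 a2 a3 a4 b15 b16 a7
  row 2: a1 a2 a3 b24 a5 a6 b27
  row 3: b31 a2 a3 b34 b35 a6 b37
Rows 2 and 3 agree on F; apply F→D and equate their D entries.
No row becomes fully distinguished — the join is lossy.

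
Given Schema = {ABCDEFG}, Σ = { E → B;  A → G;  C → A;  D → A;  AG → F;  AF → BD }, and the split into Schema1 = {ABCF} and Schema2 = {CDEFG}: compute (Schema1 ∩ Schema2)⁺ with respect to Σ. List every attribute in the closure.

ABCDFG

Schema1 ∩ Schema2 = {CF}.
C → A applies, adding A
AF → BD applies, adding BD
A → G applies, adding G
Closure: {ABCDFG}.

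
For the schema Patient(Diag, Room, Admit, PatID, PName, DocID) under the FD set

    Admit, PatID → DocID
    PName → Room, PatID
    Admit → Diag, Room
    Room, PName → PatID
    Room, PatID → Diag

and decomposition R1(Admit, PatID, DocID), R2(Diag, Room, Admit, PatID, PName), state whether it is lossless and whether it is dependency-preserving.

lossless and dependency-preserving

Lossless test: (Admit, PatID)⁺ = {Diag, Room, Admit, PatID, DocID}, which contains all of one fragment — lossless.
Dependency preservation: every FD's attributes lie within a single fragment, so each can be enforced locally — preserved.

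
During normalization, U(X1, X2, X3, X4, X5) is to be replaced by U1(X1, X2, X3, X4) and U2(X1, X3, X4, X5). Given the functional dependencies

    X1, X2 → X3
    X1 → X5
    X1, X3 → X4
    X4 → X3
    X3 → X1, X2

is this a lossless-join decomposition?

Common attributes: U1 ∩ U2 = {X1, X3, X4}.
Closure of {X1, X3, X4}: X1 → X5 applies, adding X5; X3 → X1, X2 applies, adding X2. So (X1, X3, X4)⁺ = {X1, X2, X3, X4, X5}.
This closure contains every attribute of U1, so U1 ∩ U2 → U1. The join is lossless.

Yes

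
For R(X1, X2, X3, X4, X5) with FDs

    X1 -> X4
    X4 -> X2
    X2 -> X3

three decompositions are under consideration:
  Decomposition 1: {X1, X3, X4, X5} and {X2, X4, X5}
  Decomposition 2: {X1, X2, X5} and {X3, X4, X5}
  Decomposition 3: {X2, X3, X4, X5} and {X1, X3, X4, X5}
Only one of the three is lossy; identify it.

Decomposition 2

Decomposition 1: common = {X4, X5}, closure = {X2, X3, X4, X5} → lossless.
Decomposition 2: common = {X5}, closure = {X5} → lossy.
Decomposition 3: common = {X3, X4, X5}, closure = {X2, X3, X4, X5} → lossless.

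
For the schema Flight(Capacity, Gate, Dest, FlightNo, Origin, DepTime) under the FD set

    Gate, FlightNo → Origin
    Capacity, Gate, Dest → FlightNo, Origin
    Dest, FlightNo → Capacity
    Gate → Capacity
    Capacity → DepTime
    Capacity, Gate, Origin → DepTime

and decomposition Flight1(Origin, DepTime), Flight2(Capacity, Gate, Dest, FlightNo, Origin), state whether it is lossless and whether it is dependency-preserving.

lossy and not dependency-preserving

Lossless test: (Origin)⁺ = {Origin}, which is a superkey of neither fragment — lossy.
Dependency preservation: the restricted closure of {Capacity} across the fragments never reaches {DepTime}, so Capacity → DepTime cannot be enforced without a join — not preserved.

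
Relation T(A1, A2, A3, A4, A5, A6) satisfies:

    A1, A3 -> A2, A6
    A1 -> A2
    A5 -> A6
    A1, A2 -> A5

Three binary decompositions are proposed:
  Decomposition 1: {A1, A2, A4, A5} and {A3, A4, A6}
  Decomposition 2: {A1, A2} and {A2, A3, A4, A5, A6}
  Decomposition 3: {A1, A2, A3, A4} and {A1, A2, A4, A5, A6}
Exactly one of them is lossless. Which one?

Decomposition 3

Decomposition 1: common = {A4}, closure = {A4} → lossy.
Decomposition 2: common = {A2}, closure = {A2} → lossy.
Decomposition 3: common = {A1, A2, A4}, closure = {A1, A2, A4, A5, A6} → lossless.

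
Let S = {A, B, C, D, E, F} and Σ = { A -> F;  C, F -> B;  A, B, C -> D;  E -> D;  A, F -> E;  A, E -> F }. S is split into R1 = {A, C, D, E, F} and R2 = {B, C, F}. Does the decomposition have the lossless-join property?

Common attributes: R1 ∩ R2 = {C, F}.
Closure of {C, F}: C, F → B applies, adding B. So (C, F)⁺ = {B, C, F}.
This closure contains every attribute of R2, so R1 ∩ R2 → R2. The join is lossless.

Yes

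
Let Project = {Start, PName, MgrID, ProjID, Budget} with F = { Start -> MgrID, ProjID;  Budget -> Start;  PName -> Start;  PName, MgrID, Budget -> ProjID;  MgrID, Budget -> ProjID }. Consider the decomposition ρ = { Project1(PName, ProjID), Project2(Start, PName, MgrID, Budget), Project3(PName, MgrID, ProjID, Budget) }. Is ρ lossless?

Chase test. Columns are Start, PName, MgrID, ProjID, Budget; row i has aⱼ where attribute j ∈ Projecti, else bᵢⱼ.
Initial tableau (one row per fragment):
  row 1: b11 a2 b13 a4 b15
  row 2: a1 a2 a3 b24 a5
  row 3: b31 a2 a3 a4 a5
Rows 2 and 3 agree on Budget; apply Budget→Start and equate their Start entries.
Rows 1 and 2 agree on PName; apply PName→Start and equate their Start entries.
Rows 2 and 3 agree on PName, MgrID, Budget; apply PName, MgrID, Budget→ProjID and equate their ProjID entries.
Rows 1 and 2 agree on Start; apply Start→MgrID, ProjID and equate their MgrID, ProjID entries.
Row 2 is now all distinguished symbols — the join is lossless.

Yes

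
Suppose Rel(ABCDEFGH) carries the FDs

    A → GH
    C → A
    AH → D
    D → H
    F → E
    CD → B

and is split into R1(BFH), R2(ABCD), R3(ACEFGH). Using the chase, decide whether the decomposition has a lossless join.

Chase test. Columns are ABCDEFGH; row i has aⱼ where attribute j ∈ Ri, else bᵢⱼ.
Initial tableau (one row per fragment):
  row 1: b11 a2 b13 b14 b15 a6 b17 a8
  row 2: a1 a2 a3 a4 b25 b26 b27 b28
  row 3: a1 b32 a3 b34 a5 a6 a7 a8
Rows 2 and 3 agree on A; apply A→GH and equate their GH entries.
Rows 2 and 3 agree on AH; apply AH→D and equate their D entries.
Rows 1 and 3 agree on F; apply F→E and equate their E entries.
Rows 2 and 3 agree on CD; apply CD→B and equate their B entries.
Row 3 is now all distinguished symbols — the join is lossless.

Yes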